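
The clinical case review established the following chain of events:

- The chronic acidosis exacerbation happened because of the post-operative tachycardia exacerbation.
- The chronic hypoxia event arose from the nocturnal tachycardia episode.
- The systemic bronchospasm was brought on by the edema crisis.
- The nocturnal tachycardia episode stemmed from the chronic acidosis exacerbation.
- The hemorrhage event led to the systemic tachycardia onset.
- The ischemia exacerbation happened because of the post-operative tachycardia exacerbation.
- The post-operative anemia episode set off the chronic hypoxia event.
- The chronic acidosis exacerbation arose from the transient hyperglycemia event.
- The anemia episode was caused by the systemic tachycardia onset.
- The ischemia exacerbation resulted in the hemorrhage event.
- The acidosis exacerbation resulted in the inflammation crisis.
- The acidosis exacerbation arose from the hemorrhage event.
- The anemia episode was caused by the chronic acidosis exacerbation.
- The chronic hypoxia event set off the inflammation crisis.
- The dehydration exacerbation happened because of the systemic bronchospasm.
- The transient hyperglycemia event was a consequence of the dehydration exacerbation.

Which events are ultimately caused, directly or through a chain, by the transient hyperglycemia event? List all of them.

the anemia episode, the chronic acidosis exacerbation, the chronic hypoxia event, the inflammation crisis, the nocturnal tachycardia episode

Direct effects: the chronic acidosis exacerbation.
2 steps out: the nocturnal tachycardia episode, the anemia episode.
3 steps out: the chronic hypoxia event.
4 steps out: the inflammation crisis.
Not reachable from it: the edema crisis, the systemic bronchospasm, the post-operative tachycardia exacerbation, the ischemia exacerbation, the hemorrhage event, the dehydration exacerbation, the post-operative anemia episode, the acidosis exacerbation, the systemic tachycardia onset.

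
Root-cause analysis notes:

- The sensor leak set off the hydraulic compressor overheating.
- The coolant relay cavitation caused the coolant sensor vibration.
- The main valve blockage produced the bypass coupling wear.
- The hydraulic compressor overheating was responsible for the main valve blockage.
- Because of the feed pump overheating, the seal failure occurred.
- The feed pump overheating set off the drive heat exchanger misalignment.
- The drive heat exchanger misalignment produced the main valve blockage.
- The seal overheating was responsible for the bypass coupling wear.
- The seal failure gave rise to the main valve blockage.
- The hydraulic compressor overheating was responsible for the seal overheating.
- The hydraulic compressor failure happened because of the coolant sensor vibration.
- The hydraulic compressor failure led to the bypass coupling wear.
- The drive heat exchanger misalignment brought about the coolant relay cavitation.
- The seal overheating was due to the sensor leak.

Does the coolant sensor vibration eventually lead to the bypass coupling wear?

There is a causal chain: the coolant sensor vibration → the hydraulic compressor failure → the bypass coupling wear.

Yes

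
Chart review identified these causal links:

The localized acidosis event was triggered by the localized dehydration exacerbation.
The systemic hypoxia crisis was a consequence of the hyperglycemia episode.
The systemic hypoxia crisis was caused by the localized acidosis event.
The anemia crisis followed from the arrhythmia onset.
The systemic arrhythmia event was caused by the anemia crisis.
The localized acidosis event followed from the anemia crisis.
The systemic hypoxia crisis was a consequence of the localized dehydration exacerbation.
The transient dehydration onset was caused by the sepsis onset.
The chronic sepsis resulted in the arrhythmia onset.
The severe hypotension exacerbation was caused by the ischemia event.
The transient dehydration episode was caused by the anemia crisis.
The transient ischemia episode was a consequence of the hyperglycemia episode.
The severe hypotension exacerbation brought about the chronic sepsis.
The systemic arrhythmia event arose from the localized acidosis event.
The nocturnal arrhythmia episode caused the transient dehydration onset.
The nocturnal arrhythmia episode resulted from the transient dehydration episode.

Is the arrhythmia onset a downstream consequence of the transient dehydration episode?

No

The transient dehydration episode leads to the nocturnal arrhythmia episode, the transient dehydration onset; the arrhythmia onset is not among them.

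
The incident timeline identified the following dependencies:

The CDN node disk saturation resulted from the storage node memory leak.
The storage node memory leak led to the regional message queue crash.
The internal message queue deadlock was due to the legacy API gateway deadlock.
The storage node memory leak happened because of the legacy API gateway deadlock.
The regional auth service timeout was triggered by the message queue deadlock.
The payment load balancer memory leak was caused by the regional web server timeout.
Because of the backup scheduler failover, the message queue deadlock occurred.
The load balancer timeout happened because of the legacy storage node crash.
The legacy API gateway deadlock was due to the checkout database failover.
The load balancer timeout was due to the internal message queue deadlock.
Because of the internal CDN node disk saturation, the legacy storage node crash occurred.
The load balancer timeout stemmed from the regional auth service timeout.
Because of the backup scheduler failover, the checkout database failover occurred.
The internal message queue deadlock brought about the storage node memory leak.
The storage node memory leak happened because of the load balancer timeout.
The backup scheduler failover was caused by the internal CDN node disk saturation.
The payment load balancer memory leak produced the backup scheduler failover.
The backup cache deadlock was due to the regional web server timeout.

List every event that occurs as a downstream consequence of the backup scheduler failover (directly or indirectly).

Direct effects: the message queue deadlock, the checkout database failover.
2 steps out: the legacy API gateway deadlock, the regional auth service timeout.
3 steps out: the internal message queue deadlock, the load balancer timeout, the storage node memory leak.
4 steps out: the CDN node disk saturation, the regional message queue crash.
Not reachable from it: the regional web server timeout, the internal CDN node disk saturation, the payment load balancer memory leak, the backup cache deadlock, the legacy storage node crash.

the CDN node disk saturation, the checkout database failover, the internal message queue deadlock, the legacy API gateway deadlock, the load balancer timeout, the message queue deadlock, the regional auth service timeout, the regional message queue crash, the storage node memory leak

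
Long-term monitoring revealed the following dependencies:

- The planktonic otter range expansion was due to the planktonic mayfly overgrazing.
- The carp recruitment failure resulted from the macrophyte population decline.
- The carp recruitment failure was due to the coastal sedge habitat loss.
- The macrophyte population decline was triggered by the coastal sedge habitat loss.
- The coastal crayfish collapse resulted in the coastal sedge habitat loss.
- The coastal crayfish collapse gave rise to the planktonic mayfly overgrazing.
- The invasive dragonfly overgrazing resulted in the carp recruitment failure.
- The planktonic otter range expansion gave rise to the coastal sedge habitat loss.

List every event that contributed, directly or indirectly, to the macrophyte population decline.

the coastal crayfish collapse, the coastal sedge habitat loss, the planktonic mayfly overgrazing, the planktonic otter range expansion

Immediate cause of the macrophyte population decline: the coastal sedge habitat loss.
Further upstream: the coastal crayfish collapse, the planktonic mayfly overgrazing, the planktonic otter range expansion.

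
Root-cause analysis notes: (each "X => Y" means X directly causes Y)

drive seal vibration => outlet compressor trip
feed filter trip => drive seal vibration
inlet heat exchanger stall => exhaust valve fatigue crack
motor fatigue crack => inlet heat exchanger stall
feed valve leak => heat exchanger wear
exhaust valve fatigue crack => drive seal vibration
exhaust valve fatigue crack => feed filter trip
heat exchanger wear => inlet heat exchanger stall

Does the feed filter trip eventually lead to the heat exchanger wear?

The feed filter trip leads to the drive seal vibration, the outlet compressor trip; the heat exchanger wear is not among them.

No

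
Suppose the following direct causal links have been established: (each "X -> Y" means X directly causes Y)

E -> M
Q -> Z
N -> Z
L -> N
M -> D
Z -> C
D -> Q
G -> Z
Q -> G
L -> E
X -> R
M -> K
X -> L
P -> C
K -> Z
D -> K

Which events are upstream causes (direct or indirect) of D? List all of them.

E, L, M, X

Immediate cause of D: M.
Further upstream: X, L, E.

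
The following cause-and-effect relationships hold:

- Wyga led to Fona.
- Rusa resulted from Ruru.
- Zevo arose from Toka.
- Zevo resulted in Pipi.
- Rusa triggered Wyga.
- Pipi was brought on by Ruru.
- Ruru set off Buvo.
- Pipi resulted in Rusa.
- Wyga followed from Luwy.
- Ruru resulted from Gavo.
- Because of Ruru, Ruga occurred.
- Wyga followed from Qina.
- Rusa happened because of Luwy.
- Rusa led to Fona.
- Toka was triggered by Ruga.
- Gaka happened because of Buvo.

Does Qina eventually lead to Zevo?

No

Qina leads to Wyga, Fona; Zevo is not among them.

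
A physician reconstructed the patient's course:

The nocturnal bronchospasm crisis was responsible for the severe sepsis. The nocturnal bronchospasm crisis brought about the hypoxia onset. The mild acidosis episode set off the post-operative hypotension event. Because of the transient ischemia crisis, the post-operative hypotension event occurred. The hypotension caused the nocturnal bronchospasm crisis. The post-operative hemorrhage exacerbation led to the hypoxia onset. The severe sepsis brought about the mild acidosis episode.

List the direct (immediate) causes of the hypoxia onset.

Upstream contributors include the hypotension, but only the nocturnal bronchospasm crisis, the post-operative hemorrhage exacerbation feed directly into the hypoxia onset.

the nocturnal bronchospasm crisis, the post-operative hemorrhage exacerbation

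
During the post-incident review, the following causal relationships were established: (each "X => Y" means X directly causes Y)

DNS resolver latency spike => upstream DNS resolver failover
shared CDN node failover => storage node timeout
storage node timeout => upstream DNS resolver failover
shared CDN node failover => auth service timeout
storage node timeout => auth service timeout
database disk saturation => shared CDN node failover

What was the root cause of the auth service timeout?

Tracing upstream from the auth service timeout: the auth service timeout ← the shared CDN node failover ← the database disk saturation.
The database disk saturation has no stated cause, so it is the root.

the database disk saturation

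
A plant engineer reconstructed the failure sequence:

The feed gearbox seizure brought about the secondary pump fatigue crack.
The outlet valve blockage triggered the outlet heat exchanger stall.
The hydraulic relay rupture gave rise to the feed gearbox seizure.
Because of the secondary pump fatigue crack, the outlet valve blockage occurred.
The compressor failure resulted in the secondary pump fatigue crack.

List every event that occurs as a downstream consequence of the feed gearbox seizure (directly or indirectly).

the outlet heat exchanger stall, the outlet valve blockage, the secondary pump fatigue crack

Direct effects: the secondary pump fatigue crack.
2 steps out: the outlet valve blockage.
3 steps out: the outlet heat exchanger stall.
Not reachable from it: the hydraulic relay rupture, the compressor failure.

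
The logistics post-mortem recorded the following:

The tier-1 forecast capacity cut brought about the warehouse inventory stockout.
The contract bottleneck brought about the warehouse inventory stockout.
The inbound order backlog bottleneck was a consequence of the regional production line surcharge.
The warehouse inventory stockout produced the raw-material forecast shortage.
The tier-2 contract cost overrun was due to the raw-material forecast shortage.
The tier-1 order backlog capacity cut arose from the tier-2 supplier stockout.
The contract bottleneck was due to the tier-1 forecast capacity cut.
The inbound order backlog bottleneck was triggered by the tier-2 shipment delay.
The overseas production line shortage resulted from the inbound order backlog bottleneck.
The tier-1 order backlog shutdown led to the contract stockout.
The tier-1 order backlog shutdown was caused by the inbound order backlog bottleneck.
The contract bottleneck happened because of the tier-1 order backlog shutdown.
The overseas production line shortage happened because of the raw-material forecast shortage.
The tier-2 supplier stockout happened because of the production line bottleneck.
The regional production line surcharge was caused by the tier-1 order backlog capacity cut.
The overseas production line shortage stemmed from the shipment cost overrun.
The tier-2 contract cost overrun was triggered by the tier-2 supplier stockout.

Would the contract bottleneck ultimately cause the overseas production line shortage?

Yes

There is a causal chain: the contract bottleneck → the warehouse inventory stockout → the raw-material forecast shortage → the overseas production line shortage.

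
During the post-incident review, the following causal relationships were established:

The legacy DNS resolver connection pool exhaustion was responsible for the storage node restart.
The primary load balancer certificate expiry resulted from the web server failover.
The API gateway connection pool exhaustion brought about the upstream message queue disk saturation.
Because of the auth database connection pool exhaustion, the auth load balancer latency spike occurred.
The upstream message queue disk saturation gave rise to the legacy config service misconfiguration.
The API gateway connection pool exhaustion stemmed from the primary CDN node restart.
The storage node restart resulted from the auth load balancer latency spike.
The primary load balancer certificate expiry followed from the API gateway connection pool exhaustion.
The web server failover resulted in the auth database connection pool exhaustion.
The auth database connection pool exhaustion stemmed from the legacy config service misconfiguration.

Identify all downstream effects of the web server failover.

the auth database connection pool exhaustion, the auth load balancer latency spike, the primary load balancer certificate expiry, the storage node restart

Direct effects: the auth database connection pool exhaustion, the primary load balancer certificate expiry.
2 steps out: the auth load balancer latency spike.
3 steps out: the storage node restart.
Not reachable from it: the primary CDN node restart, the API gateway connection pool exhaustion, the upstream message queue disk saturation, the legacy config service misconfiguration, the legacy DNS resolver connection pool exhaustion.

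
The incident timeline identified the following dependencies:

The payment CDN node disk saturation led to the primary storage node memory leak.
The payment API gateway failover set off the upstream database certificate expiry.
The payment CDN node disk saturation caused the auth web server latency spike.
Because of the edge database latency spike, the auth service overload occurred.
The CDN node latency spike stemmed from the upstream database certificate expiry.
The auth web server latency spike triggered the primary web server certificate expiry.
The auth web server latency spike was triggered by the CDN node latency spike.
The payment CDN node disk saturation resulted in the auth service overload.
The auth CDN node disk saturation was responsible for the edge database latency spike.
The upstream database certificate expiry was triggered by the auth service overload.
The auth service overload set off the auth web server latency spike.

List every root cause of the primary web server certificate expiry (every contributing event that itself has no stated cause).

the auth CDN node disk saturation, the payment API gateway failover, the payment CDN node disk saturation

Tracing upstream from the primary web server certificate expiry: the primary web server certificate expiry ← the auth web server latency spike ← the CDN node latency spike ← the upstream database certificate expiry ← the payment API gateway failover.
A separate upstream branch: the primary web server certificate expiry ← the auth web server latency spike ← the payment CDN node disk saturation.
A separate upstream branch: the primary web server certificate expiry ← the auth web server latency spike ← the auth service overload ← the edge database latency spike ← the auth CDN node disk saturation.
Each of those chain origins has no stated cause.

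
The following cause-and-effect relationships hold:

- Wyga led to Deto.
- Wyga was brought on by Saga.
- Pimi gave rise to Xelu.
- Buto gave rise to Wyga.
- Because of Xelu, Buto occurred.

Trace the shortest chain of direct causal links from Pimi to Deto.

Pimi → Xelu
Xelu → Buto
Buto → Wyga
Wyga → Deto
Length: 4 steps.

Pimi → Xelu → Buto → Wyga → Deto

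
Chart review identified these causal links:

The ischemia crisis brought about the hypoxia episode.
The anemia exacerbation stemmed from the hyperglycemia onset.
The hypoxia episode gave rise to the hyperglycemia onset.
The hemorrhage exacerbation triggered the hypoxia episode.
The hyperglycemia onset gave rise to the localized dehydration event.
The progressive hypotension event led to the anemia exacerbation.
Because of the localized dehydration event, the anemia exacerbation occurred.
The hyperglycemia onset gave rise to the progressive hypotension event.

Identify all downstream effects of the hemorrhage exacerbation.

Direct effects: the hypoxia episode.
2 steps out: the hyperglycemia onset.
3 steps out: the localized dehydration event, the progressive hypotension event, the anemia exacerbation.
Not reachable from it: the ischemia crisis.

the anemia exacerbation, the hyperglycemia onset, the hypoxia episode, the localized dehydration event, the progressive hypotension event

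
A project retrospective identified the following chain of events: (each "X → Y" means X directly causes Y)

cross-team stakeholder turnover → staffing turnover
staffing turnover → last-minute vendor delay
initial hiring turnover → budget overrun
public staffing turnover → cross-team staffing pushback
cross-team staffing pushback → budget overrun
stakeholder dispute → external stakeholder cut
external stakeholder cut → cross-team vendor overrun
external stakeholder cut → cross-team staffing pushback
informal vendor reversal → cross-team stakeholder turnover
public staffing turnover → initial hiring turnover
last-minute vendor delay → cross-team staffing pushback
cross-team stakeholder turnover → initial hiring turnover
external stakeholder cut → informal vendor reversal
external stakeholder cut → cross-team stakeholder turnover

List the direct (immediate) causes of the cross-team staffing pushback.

Upstream contributors include the stakeholder dispute, the informal vendor reversal, the cross-team stakeholder turnover, the staffing turnover, but only the external stakeholder cut, the last-minute vendor delay, the public staffing turnover feed directly into the cross-team staffing pushback.

the external stakeholder cut, the last-minute vendor delay, the public staffing turnover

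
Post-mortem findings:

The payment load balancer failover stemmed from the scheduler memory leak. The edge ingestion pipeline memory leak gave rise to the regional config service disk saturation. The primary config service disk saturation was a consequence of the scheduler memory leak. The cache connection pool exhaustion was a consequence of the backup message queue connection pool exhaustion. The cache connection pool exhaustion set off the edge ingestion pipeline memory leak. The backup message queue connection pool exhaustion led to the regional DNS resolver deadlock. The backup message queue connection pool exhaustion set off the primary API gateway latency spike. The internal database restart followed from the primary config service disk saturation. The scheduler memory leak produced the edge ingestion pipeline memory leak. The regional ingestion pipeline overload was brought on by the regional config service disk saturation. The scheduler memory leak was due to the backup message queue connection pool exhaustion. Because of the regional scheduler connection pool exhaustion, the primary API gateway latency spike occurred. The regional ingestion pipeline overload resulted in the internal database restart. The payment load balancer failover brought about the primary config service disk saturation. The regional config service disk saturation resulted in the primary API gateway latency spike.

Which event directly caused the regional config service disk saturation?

the edge ingestion pipeline memory leak

Upstream contributors include the backup message queue connection pool exhaustion, the scheduler memory leak, the cache connection pool exhaustion, but only the edge ingestion pipeline memory leak feeds directly into the regional config service disk saturation.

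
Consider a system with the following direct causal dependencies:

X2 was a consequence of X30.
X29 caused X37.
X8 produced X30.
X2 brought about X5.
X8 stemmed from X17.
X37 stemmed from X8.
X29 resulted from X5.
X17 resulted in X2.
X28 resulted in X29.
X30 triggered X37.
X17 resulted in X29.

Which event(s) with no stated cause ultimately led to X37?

X17, X28

Tracing upstream from X37: X37 ← X8 ← X17.
A separate upstream branch: X37 ← X29 ← X28.
Each of those chain origins has no stated cause.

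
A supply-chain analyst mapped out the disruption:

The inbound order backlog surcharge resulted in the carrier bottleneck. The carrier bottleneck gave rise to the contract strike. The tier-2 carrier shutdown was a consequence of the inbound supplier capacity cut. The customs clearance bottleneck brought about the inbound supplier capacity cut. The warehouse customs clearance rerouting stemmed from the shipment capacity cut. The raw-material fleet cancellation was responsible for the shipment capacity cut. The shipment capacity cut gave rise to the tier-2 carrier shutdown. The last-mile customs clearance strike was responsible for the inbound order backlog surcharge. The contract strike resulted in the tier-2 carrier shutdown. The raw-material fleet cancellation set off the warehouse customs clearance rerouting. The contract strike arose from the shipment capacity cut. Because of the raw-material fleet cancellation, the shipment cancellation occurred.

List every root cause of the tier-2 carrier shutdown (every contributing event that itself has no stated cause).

the customs clearance bottleneck, the last-mile customs clearance strike, the raw-material fleet cancellation

Tracing upstream from the tier-2 carrier shutdown: the tier-2 carrier shutdown ← the inbound supplier capacity cut ← the customs clearance bottleneck.
A separate upstream branch: the tier-2 carrier shutdown ← the shipment capacity cut ← the raw-material fleet cancellation.
A separate upstream branch: the tier-2 carrier shutdown ← the contract strike ← the carrier bottleneck ← the inbound order backlog surcharge ← the last-mile customs clearance strike.
Each of those chain origins has no stated cause.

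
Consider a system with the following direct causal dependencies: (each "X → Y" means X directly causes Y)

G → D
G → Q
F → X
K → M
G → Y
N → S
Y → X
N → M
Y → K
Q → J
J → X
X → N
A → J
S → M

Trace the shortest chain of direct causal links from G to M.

G → Y → K → M

G → Y
Y → K
K → M
Length: 3 steps.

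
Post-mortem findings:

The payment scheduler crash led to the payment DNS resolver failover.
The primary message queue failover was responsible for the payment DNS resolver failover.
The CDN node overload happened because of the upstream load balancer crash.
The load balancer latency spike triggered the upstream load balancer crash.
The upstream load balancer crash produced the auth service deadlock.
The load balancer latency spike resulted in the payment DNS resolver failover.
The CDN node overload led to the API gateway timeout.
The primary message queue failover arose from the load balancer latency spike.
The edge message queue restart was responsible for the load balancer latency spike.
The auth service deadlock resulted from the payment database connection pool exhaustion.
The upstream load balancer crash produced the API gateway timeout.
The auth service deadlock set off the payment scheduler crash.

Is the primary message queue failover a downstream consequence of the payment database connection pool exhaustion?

The payment database connection pool exhaustion leads to the auth service deadlock, the payment scheduler crash, the payment DNS resolver failover; the primary message queue failover is not among them.

No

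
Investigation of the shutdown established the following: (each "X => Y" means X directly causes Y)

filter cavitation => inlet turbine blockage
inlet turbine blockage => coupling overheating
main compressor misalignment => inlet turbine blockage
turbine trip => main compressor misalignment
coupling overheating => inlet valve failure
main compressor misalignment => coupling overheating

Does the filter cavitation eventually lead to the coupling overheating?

There is a causal chain: the filter cavitation → the inlet turbine blockage → the coupling overheating.

Yes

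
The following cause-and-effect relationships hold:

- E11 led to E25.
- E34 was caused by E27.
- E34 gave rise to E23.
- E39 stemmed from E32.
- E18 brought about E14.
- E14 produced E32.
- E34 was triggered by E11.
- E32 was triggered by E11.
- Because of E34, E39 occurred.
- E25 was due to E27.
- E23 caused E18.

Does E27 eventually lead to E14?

Yes

There is a causal chain: E27 → E34 → E23 → E18 → E14.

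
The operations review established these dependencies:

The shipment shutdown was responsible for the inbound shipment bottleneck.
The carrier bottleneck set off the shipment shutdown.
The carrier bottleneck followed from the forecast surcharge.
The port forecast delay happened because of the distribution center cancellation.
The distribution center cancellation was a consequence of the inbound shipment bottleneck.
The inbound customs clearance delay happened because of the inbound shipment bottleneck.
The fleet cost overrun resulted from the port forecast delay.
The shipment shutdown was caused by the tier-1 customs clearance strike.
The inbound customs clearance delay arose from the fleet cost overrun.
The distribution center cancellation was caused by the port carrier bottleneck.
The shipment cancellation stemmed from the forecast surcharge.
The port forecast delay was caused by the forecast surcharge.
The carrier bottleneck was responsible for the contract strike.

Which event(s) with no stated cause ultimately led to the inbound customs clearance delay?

Tracing upstream from the inbound customs clearance delay: the inbound customs clearance delay ← the fleet cost overrun ← the port forecast delay ← the distribution center cancellation ← the port carrier bottleneck.
A separate upstream branch: the inbound customs clearance delay ← the inbound shipment bottleneck ← the shipment shutdown ← the tier-1 customs clearance strike.
A separate upstream branch: the inbound customs clearance delay ← the fleet cost overrun ← the port forecast delay ← the forecast surcharge.
Each of those chain origins has no stated cause.

the forecast surcharge, the port carrier bottleneck, the tier-1 customs clearance strike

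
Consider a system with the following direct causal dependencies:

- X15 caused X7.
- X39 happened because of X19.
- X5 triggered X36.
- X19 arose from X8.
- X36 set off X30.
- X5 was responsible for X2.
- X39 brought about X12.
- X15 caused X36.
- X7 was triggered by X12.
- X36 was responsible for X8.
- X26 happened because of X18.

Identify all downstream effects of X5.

X12, X19, X2, X30, X36, X39, X7, X8

Direct effects: X2, X36.
2 steps out: X8, X30.
3 steps out: X19.
4 steps out: X39.
5 steps out: X12.
6 steps out: X7.
Not reachable from it: X18, X15, X26.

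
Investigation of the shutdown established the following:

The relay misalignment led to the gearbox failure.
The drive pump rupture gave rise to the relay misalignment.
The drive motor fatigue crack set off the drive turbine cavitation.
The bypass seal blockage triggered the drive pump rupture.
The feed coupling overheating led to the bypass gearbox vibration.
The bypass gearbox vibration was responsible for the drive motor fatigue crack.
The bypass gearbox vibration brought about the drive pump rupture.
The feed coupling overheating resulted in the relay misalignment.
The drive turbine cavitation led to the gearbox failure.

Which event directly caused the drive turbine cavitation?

Upstream contributors include the feed coupling overheating, the bypass gearbox vibration, but only the drive motor fatigue crack feeds directly into the drive turbine cavitation.

the drive motor fatigue crack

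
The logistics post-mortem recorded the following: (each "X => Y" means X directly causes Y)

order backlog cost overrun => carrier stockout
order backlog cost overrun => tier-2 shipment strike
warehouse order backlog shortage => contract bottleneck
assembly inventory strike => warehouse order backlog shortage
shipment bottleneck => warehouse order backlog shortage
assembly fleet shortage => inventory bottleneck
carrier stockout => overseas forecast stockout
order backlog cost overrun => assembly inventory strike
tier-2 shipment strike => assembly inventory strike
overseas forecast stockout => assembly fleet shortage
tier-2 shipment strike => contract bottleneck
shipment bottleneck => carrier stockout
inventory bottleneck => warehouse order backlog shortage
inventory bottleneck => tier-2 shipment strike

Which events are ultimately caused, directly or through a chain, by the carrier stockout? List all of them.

the assembly fleet shortage, the assembly inventory strike, the contract bottleneck, the inventory bottleneck, the overseas forecast stockout, the tier-2 shipment strike, the warehouse order backlog shortage

Direct effects: the overseas forecast stockout.
2 steps out: the assembly fleet shortage.
3 steps out: the inventory bottleneck.
4 steps out: the tier-2 shipment strike, the warehouse order backlog shortage.
5 steps out: the assembly inventory strike, the contract bottleneck.
Not reachable from it: the shipment bottleneck, the order backlog cost overrun.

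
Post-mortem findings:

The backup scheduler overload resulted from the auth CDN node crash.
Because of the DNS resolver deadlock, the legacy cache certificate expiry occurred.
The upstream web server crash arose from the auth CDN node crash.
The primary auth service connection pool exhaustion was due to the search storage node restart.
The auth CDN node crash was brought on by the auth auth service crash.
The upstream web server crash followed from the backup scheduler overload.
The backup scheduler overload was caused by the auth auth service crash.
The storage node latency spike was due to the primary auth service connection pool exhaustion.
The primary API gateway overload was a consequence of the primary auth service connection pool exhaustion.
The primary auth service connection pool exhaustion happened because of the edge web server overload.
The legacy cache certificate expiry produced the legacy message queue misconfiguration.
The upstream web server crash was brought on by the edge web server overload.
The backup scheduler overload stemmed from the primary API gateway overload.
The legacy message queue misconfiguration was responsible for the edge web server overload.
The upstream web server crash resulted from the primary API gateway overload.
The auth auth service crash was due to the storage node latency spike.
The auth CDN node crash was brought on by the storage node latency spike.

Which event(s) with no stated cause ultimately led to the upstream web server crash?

the DNS resolver deadlock, the search storage node restart

Tracing upstream from the upstream web server crash: the upstream web server crash ← the edge web server overload ← the legacy message queue misconfiguration ← the legacy cache certificate expiry ← the DNS resolver deadlock.
A separate upstream branch: the upstream web server crash ← the primary API gateway overload ← the primary auth service connection pool exhaustion ← the search storage node restart.
Each of those chain origins has no stated cause.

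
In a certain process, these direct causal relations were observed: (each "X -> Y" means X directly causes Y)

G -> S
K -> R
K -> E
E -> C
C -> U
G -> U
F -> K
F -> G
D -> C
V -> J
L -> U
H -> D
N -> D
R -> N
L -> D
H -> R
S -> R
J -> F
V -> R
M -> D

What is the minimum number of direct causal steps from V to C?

4

Shortest chain: V → R → N → D → C.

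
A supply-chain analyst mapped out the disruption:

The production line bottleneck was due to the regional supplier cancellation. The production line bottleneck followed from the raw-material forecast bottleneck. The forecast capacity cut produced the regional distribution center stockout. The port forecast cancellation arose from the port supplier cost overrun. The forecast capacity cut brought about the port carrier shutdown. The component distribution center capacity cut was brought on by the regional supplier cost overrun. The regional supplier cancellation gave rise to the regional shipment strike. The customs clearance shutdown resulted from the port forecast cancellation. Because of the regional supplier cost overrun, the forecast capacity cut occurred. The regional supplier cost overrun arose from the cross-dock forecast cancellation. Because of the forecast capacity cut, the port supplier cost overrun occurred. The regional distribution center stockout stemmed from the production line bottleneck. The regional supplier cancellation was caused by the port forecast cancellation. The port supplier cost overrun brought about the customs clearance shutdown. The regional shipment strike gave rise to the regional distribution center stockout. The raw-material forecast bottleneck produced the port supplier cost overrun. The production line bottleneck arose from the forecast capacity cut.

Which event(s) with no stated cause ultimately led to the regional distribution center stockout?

the cross-dock forecast cancellation, the raw-material forecast bottleneck

Tracing upstream from the regional distribution center stockout: the regional distribution center stockout ← the forecast capacity cut ← the regional supplier cost overrun ← the cross-dock forecast cancellation.
A separate upstream branch: the regional distribution center stockout ← the production line bottleneck ← the raw-material forecast bottleneck.
Each of those chain origins has no stated cause.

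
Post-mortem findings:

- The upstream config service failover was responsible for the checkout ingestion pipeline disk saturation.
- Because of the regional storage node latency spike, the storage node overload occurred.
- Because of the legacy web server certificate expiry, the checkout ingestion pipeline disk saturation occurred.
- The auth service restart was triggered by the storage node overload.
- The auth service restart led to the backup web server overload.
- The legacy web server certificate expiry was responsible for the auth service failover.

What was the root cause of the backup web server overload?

Tracing upstream from the backup web server overload: the backup web server overload ← the auth service restart ← the storage node overload ← the regional storage node latency spike.
The regional storage node latency spike has no stated cause, so it is the root.

the regional storage node latency spike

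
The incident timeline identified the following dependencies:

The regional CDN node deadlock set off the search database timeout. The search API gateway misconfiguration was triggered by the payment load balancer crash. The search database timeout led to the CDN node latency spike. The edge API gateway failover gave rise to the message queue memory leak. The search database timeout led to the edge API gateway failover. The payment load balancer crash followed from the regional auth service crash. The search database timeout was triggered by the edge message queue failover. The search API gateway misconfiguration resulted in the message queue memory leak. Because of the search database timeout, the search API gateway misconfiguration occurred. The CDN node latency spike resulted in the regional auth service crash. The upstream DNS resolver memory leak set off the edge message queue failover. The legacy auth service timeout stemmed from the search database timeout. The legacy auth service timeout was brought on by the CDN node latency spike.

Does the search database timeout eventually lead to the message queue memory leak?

Yes

There is a causal chain: the search database timeout → the edge API gateway failover → the message queue memory leak.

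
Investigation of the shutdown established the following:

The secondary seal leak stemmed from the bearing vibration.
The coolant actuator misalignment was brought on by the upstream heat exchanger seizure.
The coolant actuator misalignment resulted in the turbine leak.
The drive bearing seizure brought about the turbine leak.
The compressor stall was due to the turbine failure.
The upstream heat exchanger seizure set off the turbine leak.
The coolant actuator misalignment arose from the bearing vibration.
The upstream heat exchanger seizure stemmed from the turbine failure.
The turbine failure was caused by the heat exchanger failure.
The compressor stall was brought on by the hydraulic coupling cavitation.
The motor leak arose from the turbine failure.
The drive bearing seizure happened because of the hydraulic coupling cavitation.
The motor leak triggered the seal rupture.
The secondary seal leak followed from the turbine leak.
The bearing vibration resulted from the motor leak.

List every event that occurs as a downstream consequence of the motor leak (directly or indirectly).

Direct effects: the seal rupture, the bearing vibration.
2 steps out: the coolant actuator misalignment, the secondary seal leak.
3 steps out: the turbine leak.
Not reachable from it: the heat exchanger failure, the turbine failure, the hydraulic coupling cavitation, the drive bearing seizure, the upstream heat exchanger seizure, the compressor stall.

the bearing vibration, the coolant actuator misalignment, the seal rupture, the secondary seal leak, the turbine leak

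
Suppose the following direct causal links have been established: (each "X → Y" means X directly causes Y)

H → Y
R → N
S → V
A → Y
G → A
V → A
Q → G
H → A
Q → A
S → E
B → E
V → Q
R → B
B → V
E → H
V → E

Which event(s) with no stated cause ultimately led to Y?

Tracing upstream from Y: Y ← H ← E ← B ← R.
A separate upstream branch: Y ← H ← E ← S.
Each of those chain origins has no stated cause.

R, S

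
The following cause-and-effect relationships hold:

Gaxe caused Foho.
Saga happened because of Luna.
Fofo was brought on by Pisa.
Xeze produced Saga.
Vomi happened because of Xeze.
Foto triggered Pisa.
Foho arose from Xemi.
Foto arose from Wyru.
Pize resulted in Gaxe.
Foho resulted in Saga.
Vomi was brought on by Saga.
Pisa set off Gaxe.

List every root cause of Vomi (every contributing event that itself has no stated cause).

Tracing upstream from Vomi: Vomi ← Saga ← Foho ← Gaxe ← Pisa ← Foto ← Wyru.
A separate upstream branch: Vomi ← Saga ← Foho ← Gaxe ← Pize.
A separate upstream branch: Vomi ← Saga ← Foho ← Xemi.
A separate upstream branch: Vomi ← Saga ← Luna.
A separate upstream branch: Vomi ← Xeze.
Each of those chain origins has no stated cause.

Luna, Pize, Wyru, Xemi, Xeze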